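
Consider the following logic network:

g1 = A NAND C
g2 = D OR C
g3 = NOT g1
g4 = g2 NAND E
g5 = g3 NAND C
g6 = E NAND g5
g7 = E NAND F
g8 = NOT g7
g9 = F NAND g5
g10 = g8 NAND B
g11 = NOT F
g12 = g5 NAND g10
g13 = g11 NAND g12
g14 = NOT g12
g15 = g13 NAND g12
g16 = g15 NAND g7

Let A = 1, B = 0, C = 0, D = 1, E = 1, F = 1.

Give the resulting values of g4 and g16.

g4 = 0, g16 = 1

g1 = A NAND C = 1 NAND 0 = 1
g2 = D OR C = 1 OR 0 = 1
g3 = NOT g1 = NOT 1 = 0
g4 = g2 NAND E = 1 NAND 1 = 0
g5 = g3 NAND C = 0 NAND 0 = 1
g7 = E NAND F = 1 NAND 1 = 0
g8 = NOT g7 = NOT 0 = 1
g10 = g8 NAND B = 1 NAND 0 = 1
g11 = NOT F = NOT 1 = 0
g12 = g5 NAND g10 = 1 NAND 1 = 0
g13 = g11 NAND g12 = 0 NAND 0 = 1
g15 = g13 NAND g12 = 1 NAND 0 = 1
g16 = g15 NAND g7 = 1 NAND 0 = 1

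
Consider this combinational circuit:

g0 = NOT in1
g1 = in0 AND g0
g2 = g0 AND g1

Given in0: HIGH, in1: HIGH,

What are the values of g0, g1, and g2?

g0 = NOT in1 = NOT HIGH = LOW
g1 = in0 AND g0 = HIGH AND LOW = LOW
g2 = g0 AND g1 = LOW AND LOW = LOW

g0 = LOW, g1 = LOW, g2 = LOW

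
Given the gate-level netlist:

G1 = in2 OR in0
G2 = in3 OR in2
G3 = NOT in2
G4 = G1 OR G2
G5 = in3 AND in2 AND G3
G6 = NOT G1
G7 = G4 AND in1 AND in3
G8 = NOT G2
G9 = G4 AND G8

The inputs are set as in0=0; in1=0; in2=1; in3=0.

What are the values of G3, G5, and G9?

G1 = in2 OR in0 = 1 OR 0 = 1
G2 = in3 OR in2 = 0 OR 1 = 1
G3 = NOT in2 = NOT 1 = 0
G4 = G1 OR G2 = 1 OR 1 = 1
G5 = in3 AND in2 AND G3 = 0 AND 1 AND 0 = 0
G8 = NOT G2 = NOT 1 = 0
G9 = G4 AND G8 = 1 AND 0 = 0

G3 = 0; G5 = 0; G9 = 0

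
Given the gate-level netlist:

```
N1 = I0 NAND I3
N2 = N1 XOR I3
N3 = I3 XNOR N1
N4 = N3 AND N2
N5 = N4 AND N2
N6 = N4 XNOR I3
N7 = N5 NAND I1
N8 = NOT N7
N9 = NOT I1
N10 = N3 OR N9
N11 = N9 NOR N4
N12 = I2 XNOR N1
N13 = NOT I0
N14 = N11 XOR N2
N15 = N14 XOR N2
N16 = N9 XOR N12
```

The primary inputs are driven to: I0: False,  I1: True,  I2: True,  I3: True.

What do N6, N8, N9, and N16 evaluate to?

N1 = I0 NAND I3 = False NAND True = True
N2 = N1 XOR I3 = True XOR True = False
N3 = I3 XNOR N1 = True XNOR True = True
N4 = N3 AND N2 = True AND False = False
N5 = N4 AND N2 = False AND False = False
N6 = N4 XNOR I3 = False XNOR True = False
N7 = N5 NAND I1 = False NAND True = True
N8 = NOT N7 = NOT True = False
N9 = NOT I1 = NOT True = False
N12 = I2 XNOR N1 = True XNOR True = True
N16 = N9 XOR N12 = False XOR True = True

N6 = False; N8 = False; N9 = False; N16 = True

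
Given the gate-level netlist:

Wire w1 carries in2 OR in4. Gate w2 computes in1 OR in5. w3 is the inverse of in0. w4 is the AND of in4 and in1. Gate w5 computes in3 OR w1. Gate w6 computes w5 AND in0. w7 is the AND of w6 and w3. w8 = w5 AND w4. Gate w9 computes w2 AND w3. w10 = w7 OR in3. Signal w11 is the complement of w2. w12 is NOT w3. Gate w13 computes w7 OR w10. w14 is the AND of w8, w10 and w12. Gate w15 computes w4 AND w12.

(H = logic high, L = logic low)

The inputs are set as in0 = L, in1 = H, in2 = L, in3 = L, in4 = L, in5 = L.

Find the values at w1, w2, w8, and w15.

w1 = L, w2 = H, w8 = L, w15 = L

w1 = in2 OR in4 = L OR L = L
w2 = in1 OR in5 = H OR L = H
w3 = NOT in0 = NOT L = H
w4 = in4 AND in1 = L AND H = L
w5 = in3 OR w1 = L OR L = L
w8 = w5 AND w4 = L AND L = L
w12 = NOT w3 = NOT H = L
w15 = w4 AND w12 = L AND L = L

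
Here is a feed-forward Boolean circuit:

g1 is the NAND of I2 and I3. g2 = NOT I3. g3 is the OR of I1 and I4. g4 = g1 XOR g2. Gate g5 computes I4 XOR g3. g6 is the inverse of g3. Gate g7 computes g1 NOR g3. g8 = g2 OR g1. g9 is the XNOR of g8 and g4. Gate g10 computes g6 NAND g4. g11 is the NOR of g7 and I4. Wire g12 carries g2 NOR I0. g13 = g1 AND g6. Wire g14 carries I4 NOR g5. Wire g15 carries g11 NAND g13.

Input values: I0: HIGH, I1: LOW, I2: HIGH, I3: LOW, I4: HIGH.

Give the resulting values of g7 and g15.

g7 = LOW, g15 = HIGH

g1 = I2 NAND I3 = HIGH NAND LOW = HIGH
g3 = I1 OR I4 = LOW OR HIGH = HIGH
g6 = NOT g3 = NOT HIGH = LOW
g7 = g1 NOR g3 = HIGH NOR HIGH = LOW
g11 = g7 NOR I4 = LOW NOR HIGH = LOW
g13 = g1 AND g6 = HIGH AND LOW = LOW
g15 = g11 NAND g13 = LOW NAND LOW = HIGH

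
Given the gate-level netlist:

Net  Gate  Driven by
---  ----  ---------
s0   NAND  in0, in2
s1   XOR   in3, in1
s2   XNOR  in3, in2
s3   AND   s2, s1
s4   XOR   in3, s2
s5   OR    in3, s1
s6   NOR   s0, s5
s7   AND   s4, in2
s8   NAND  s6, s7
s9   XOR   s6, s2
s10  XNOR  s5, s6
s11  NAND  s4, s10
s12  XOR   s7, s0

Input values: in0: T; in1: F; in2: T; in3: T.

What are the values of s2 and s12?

s0 = in0 NAND in2 = T NAND T = F
s2 = in3 XNOR in2 = T XNOR T = T
s4 = in3 XOR s2 = T XOR T = F
s7 = s4 AND in2 = F AND T = F
s12 = s7 XOR s0 = F XOR F = F

s2 = T, s12 = F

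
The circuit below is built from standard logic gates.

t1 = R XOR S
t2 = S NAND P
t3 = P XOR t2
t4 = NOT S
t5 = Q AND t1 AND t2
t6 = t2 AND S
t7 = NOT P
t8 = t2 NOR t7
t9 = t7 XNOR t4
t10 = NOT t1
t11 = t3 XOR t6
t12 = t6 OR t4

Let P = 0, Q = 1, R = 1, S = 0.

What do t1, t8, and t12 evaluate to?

t1 = 1, t8 = 0, t12 = 1

t1 = R XOR S = 1 XOR 0 = 1
t2 = S NAND P = 0 NAND 0 = 1
t4 = NOT S = NOT 0 = 1
t6 = t2 AND S = 1 AND 0 = 0
t7 = NOT P = NOT 0 = 1
t8 = t2 NOR t7 = 1 NOR 1 = 0
t12 = t6 OR t4 = 0 OR 1 = 1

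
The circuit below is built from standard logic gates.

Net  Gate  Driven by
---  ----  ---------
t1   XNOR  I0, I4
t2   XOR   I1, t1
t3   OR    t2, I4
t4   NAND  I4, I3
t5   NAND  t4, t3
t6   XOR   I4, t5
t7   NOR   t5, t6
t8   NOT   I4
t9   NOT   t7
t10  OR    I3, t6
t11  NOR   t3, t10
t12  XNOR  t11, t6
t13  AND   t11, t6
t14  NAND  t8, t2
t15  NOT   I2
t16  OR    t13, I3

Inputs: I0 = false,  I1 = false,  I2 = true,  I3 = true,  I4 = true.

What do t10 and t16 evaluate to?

t10 = true  t16 = true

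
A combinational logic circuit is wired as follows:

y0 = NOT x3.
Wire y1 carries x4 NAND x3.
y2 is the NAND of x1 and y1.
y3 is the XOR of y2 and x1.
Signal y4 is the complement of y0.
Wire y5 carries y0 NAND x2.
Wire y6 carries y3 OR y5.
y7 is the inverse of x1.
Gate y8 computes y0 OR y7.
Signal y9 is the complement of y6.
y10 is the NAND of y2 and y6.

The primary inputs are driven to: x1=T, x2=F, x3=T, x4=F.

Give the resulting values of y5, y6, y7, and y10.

y5 = T  y6 = T  y7 = F  y10 = T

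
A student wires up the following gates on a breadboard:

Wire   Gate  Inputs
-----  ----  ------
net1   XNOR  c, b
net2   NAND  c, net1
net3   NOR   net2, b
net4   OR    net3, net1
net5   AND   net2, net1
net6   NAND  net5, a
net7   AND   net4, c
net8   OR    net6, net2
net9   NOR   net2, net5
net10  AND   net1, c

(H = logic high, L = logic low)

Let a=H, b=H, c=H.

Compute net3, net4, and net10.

net3 = L, net4 = H, net10 = H

net1 = c XNOR b = H XNOR H = H
net2 = c NAND net1 = H NAND H = L
net3 = net2 NOR b = L NOR H = L
net4 = net3 OR net1 = L OR H = H
net10 = net1 AND c = H AND H = H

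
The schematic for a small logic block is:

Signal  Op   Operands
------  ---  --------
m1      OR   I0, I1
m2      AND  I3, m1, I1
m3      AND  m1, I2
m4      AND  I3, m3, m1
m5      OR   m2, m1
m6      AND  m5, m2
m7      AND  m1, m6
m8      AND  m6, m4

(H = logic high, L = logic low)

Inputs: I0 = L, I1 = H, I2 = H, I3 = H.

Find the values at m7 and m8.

m7 = H  m8 = H

m1 = I0 OR I1 = L OR H = H
m2 = I3 AND m1 AND I1 = H AND H AND H = H
m3 = m1 AND I2 = H AND H = H
m4 = I3 AND m3 AND m1 = H AND H AND H = H
m5 = m2 OR m1 = H OR H = H
m6 = m5 AND m2 = H AND H = H
m7 = m1 AND m6 = H AND H = H
m8 = m6 AND m4 = H AND H = H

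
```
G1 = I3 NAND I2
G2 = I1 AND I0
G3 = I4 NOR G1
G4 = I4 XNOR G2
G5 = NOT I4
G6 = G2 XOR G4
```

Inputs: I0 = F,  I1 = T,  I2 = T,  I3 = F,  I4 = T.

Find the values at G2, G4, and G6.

G2 = I1 AND I0 = T AND F = F
G4 = I4 XNOR G2 = T XNOR F = F
G6 = G2 XOR G4 = F XOR F = F

G2 = F, G4 = F, G6 = F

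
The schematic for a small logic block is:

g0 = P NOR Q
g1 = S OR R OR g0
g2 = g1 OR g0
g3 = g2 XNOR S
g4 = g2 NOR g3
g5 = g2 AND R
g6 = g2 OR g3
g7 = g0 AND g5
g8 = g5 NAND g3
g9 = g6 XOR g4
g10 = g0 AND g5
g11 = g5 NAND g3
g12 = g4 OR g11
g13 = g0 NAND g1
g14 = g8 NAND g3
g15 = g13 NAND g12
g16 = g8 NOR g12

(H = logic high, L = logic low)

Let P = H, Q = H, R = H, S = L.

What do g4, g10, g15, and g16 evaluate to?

g4 = L, g10 = L, g15 = L, g16 = L

g0 = P NOR Q = H NOR H = L
g1 = S OR R OR g0 = L OR H OR L = H
g2 = g1 OR g0 = H OR L = H
g3 = g2 XNOR S = H XNOR L = L
g4 = g2 NOR g3 = H NOR L = L
g5 = g2 AND R = H AND H = H
g8 = g5 NAND g3 = H NAND L = H
g10 = g0 AND g5 = L AND H = L
g11 = g5 NAND g3 = H NAND L = H
g12 = g4 OR g11 = L OR H = H
g13 = g0 NAND g1 = L NAND H = H
g15 = g13 NAND g12 = H NAND H = L
g16 = g8 NOR g12 = H NOR H = L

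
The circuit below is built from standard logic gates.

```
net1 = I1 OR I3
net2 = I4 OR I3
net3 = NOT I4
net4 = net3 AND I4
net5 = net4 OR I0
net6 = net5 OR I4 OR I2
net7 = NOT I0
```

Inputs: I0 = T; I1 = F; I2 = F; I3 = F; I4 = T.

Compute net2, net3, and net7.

net2 = I4 OR I3 = T OR F = T
net3 = NOT I4 = NOT T = F
net7 = NOT I0 = NOT T = F

net2 = T; net3 = F; net7 = F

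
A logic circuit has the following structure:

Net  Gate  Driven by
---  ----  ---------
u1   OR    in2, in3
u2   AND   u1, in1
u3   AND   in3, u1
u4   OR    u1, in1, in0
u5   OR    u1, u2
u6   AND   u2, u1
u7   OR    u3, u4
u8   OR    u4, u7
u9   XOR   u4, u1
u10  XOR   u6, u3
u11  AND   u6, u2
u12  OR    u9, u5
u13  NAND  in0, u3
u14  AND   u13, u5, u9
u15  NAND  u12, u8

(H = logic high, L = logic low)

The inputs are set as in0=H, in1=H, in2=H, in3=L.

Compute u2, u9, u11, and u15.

u1 = in2 OR in3 = H OR L = H
u2 = u1 AND in1 = H AND H = H
u3 = in3 AND u1 = L AND H = L
u4 = u1 OR in1 OR in0 = H OR H OR H = H
u5 = u1 OR u2 = H OR H = H
u6 = u2 AND u1 = H AND H = H
u7 = u3 OR u4 = L OR H = H
u8 = u4 OR u7 = H OR H = H
u9 = u4 XOR u1 = H XOR H = L
u11 = u6 AND u2 = H AND H = H
u12 = u9 OR u5 = L OR H = H
u15 = u12 NAND u8 = H NAND H = L

u2 = H, u9 = L, u11 = H, u15 = L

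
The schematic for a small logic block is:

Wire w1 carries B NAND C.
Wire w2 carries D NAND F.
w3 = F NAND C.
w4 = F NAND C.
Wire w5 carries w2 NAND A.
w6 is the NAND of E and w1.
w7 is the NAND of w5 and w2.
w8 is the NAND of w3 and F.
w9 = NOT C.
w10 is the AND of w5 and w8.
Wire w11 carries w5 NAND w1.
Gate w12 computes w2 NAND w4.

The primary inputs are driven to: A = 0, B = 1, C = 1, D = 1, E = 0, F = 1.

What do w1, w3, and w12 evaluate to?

w1 = 0  w3 = 0  w12 = 1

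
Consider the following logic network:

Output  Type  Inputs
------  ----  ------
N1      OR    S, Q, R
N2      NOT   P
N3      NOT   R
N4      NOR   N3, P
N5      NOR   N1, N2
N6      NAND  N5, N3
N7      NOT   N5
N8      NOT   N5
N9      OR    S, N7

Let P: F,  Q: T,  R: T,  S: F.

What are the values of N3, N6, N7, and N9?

N1 = S OR Q OR R = F OR T OR T = T
N2 = NOT P = NOT F = T
N3 = NOT R = NOT T = F
N5 = N1 NOR N2 = T NOR T = F
N6 = N5 NAND N3 = F NAND F = T
N7 = NOT N5 = NOT F = T
N9 = S OR N7 = F OR T = T

N3 = F  N6 = T  N7 = T  N9 = T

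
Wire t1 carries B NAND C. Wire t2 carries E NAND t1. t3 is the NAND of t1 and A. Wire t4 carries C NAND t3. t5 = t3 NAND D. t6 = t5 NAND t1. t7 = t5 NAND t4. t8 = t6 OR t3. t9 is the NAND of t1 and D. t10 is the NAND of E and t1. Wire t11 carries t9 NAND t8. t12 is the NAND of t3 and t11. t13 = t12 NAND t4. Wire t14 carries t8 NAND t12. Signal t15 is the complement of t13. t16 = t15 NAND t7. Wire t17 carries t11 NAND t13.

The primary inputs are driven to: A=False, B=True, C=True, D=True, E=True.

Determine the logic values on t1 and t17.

t1 = False, t17 = True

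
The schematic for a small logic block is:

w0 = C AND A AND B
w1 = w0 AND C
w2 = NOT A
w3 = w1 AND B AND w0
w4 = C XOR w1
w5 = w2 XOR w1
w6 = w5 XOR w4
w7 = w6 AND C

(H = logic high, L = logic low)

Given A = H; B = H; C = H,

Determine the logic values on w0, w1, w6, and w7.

w0 = C AND A AND B = H AND H AND H = H
w1 = w0 AND C = H AND H = H
w2 = NOT A = NOT H = L
w4 = C XOR w1 = H XOR H = L
w5 = w2 XOR w1 = L XOR H = H
w6 = w5 XOR w4 = H XOR L = H
w7 = w6 AND C = H AND H = H

w0 = H, w1 = H, w6 = H, w7 = H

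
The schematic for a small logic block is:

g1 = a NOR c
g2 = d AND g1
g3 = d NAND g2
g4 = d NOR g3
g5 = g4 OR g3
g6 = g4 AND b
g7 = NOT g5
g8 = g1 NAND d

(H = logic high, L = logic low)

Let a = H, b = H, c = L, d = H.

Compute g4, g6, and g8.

g1 = a NOR c = H NOR L = L
g2 = d AND g1 = H AND L = L
g3 = d NAND g2 = H NAND L = H
g4 = d NOR g3 = H NOR H = L
g6 = g4 AND b = L AND H = L
g8 = g1 NAND d = L NAND H = H

g4 = L, g6 = L, g8 = H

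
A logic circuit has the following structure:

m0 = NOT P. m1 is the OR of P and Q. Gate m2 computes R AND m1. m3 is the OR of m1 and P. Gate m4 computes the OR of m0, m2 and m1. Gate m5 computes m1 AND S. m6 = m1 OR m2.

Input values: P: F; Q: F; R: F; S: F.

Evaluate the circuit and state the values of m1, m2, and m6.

m1 = F  m2 = F  m6 = F

m1 = P OR Q = F OR F = F
m2 = R AND m1 = F AND F = F
m6 = m1 OR m2 = F OR F = F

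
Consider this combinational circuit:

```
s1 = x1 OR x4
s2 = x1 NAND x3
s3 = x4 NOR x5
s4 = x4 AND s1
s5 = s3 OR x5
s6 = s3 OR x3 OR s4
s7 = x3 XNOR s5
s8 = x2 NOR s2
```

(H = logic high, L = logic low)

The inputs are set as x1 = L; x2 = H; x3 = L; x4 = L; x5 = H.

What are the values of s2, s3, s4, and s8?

s2 = H, s3 = L, s4 = L, s8 = L

s1 = x1 OR x4 = L OR L = L
s2 = x1 NAND x3 = L NAND L = H
s3 = x4 NOR x5 = L NOR H = L
s4 = x4 AND s1 = L AND L = L
s8 = x2 NOR s2 = H NOR H = L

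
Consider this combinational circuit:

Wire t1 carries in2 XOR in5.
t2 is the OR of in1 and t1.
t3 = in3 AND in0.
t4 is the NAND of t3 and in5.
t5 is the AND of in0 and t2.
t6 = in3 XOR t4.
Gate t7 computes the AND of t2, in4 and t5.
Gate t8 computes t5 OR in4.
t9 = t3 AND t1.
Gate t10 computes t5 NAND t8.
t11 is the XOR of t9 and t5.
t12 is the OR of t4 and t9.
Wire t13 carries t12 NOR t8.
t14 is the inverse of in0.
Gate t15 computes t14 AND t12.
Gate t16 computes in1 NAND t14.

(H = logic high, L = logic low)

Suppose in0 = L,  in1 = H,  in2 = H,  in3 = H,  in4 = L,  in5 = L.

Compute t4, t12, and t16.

t1 = in2 XOR in5 = H XOR L = H
t3 = in3 AND in0 = H AND L = L
t4 = t3 NAND in5 = L NAND L = H
t9 = t3 AND t1 = L AND H = L
t12 = t4 OR t9 = H OR L = H
t14 = NOT in0 = NOT L = H
t16 = in1 NAND t14 = H NAND H = L

t4 = H, t12 = H, t16 = L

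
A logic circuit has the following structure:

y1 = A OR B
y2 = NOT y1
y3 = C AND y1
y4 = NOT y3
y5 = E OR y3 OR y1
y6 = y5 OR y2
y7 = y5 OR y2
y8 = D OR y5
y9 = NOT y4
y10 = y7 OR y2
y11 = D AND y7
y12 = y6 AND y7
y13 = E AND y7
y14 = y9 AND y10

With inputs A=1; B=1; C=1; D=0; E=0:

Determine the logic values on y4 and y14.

y4 = 0; y14 = 1

y1 = A OR B = 1 OR 1 = 1
y2 = NOT y1 = NOT 1 = 0
y3 = C AND y1 = 1 AND 1 = 1
y4 = NOT y3 = NOT 1 = 0
y5 = E OR y3 OR y1 = 0 OR 1 OR 1 = 1
y7 = y5 OR y2 = 1 OR 0 = 1
y9 = NOT y4 = NOT 0 = 1
y10 = y7 OR y2 = 1 OR 0 = 1
y14 = y9 AND y10 = 1 AND 1 = 1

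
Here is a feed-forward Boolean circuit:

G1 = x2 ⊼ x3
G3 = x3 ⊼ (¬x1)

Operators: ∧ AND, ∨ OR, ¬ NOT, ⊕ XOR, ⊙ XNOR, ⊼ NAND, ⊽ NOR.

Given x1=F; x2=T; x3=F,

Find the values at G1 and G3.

G1 = T ⊼ F = T
G3 = F ⊼ (¬F) = T

G1 = T  G3 = T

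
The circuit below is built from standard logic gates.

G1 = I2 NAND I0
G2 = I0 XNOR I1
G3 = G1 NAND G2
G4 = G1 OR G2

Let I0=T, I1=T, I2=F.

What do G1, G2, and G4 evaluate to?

G1 = I2 NAND I0 = F NAND T = T
G2 = I0 XNOR I1 = T XNOR T = T
G4 = G1 OR G2 = T OR T = T

G1 = T, G2 = T, G4 = T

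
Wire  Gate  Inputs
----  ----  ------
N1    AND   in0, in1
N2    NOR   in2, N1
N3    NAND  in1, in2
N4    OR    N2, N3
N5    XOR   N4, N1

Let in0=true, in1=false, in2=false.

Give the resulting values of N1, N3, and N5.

N1 = in0 AND in1 = true AND false = false
N2 = in2 NOR N1 = false NOR false = true
N3 = in1 NAND in2 = false NAND false = true
N4 = N2 OR N3 = true OR true = true
N5 = N4 XOR N1 = true XOR false = true

N1 = false; N3 = true; N5 = true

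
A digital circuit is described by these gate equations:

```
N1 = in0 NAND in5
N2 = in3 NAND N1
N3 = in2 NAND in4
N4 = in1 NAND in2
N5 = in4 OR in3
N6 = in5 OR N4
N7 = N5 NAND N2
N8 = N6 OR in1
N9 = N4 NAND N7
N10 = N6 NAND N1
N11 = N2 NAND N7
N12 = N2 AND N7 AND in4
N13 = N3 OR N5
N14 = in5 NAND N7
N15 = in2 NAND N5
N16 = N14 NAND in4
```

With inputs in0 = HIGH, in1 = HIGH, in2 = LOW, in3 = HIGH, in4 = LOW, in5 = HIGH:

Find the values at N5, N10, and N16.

N5 = HIGH, N10 = HIGH, N16 = HIGH

N1 = in0 NAND in5 = HIGH NAND HIGH = LOW
N2 = in3 NAND N1 = HIGH NAND LOW = HIGH
N4 = in1 NAND in2 = HIGH NAND LOW = HIGH
N5 = in4 OR in3 = LOW OR HIGH = HIGH
N6 = in5 OR N4 = HIGH OR HIGH = HIGH
N7 = N5 NAND N2 = HIGH NAND HIGH = LOW
N10 = N6 NAND N1 = HIGH NAND LOW = HIGH
N14 = in5 NAND N7 = HIGH NAND LOW = HIGH
N16 = N14 NAND in4 = HIGH NAND LOW = HIGH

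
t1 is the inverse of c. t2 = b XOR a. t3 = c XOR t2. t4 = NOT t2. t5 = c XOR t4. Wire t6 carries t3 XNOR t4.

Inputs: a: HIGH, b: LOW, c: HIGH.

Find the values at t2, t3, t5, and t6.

t2 = b XOR a = LOW XOR HIGH = HIGH
t3 = c XOR t2 = HIGH XOR HIGH = LOW
t4 = NOT t2 = NOT HIGH = LOW
t5 = c XOR t4 = HIGH XOR LOW = HIGH
t6 = t3 XNOR t4 = LOW XNOR LOW = HIGH

t2 = HIGH; t3 = LOW; t5 = HIGH; t6 = HIGH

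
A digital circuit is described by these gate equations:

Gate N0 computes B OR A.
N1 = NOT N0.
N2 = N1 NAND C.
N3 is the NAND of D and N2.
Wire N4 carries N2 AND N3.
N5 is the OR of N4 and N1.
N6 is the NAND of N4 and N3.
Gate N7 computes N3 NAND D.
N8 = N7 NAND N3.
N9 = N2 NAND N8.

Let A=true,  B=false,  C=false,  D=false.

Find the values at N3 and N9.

N3 = true; N9 = true

N0 = B OR A = false OR true = true
N1 = NOT N0 = NOT true = false
N2 = N1 NAND C = false NAND false = true
N3 = D NAND N2 = false NAND true = true
N7 = N3 NAND D = true NAND false = true
N8 = N7 NAND N3 = true NAND true = false
N9 = N2 NAND N8 = true NAND false = true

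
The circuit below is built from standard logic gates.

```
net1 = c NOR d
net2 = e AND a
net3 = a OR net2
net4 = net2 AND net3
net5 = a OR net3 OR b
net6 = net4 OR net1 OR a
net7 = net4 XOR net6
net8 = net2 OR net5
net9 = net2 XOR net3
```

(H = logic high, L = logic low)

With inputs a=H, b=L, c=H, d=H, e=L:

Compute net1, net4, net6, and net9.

net1 = c NOR d = H NOR H = L
net2 = e AND a = L AND H = L
net3 = a OR net2 = H OR L = H
net4 = net2 AND net3 = L AND H = L
net6 = net4 OR net1 OR a = L OR L OR H = H
net9 = net2 XOR net3 = L XOR H = H

net1 = L; net4 = L; net6 = H; net9 = H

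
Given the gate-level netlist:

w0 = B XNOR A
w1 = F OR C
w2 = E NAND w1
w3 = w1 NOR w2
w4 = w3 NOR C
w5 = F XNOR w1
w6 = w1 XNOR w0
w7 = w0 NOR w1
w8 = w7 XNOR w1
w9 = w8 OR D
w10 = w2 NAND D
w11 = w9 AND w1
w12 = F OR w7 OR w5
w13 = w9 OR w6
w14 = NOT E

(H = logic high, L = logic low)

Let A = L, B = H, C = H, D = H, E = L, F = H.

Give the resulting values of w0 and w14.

w0 = L  w14 = H

w0 = B XNOR A = H XNOR L = L
w14 = NOT E = NOT L = H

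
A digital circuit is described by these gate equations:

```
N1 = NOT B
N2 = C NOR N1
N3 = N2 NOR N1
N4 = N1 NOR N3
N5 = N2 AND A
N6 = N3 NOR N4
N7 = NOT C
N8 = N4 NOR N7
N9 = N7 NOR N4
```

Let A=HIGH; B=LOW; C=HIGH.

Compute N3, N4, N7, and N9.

N3 = LOW; N4 = LOW; N7 = LOW; N9 = HIGH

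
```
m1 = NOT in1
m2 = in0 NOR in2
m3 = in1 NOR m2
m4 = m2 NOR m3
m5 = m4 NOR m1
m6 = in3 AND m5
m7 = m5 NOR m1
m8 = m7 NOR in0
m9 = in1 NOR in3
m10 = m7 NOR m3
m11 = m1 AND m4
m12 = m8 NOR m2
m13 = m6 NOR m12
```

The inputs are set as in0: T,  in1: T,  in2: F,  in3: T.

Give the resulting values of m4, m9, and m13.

m4 = T, m9 = F, m13 = F

m1 = NOT in1 = NOT T = F
m2 = in0 NOR in2 = T NOR F = F
m3 = in1 NOR m2 = T NOR F = F
m4 = m2 NOR m3 = F NOR F = T
m5 = m4 NOR m1 = T NOR F = F
m6 = in3 AND m5 = T AND F = F
m7 = m5 NOR m1 = F NOR F = T
m8 = m7 NOR in0 = T NOR T = F
m9 = in1 NOR in3 = T NOR T = F
m12 = m8 NOR m2 = F NOR F = T
m13 = m6 NOR m12 = F NOR T = F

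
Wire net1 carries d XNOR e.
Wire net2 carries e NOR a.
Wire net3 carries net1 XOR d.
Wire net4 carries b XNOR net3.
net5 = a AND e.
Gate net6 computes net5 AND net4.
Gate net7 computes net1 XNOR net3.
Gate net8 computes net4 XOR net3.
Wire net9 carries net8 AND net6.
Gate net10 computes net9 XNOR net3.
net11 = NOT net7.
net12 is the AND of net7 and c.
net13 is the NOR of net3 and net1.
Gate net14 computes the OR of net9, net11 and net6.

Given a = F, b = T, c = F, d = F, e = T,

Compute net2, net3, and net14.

net1 = d XNOR e = F XNOR T = F
net2 = e NOR a = T NOR F = F
net3 = net1 XOR d = F XOR F = F
net4 = b XNOR net3 = T XNOR F = F
net5 = a AND e = F AND T = F
net6 = net5 AND net4 = F AND F = F
net7 = net1 XNOR net3 = F XNOR F = T
net8 = net4 XOR net3 = F XOR F = F
net9 = net8 AND net6 = F AND F = F
net11 = NOT net7 = NOT T = F
net14 = net9 OR net11 OR net6 = F OR F OR F = F

net2 = F, net3 = F, net14 = F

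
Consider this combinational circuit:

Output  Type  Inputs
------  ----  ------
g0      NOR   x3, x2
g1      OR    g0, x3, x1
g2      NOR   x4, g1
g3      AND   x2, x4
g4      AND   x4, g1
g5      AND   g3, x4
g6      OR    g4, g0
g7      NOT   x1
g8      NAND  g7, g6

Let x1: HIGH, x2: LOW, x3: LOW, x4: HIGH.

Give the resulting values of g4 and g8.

g0 = x3 NOR x2 = LOW NOR LOW = HIGH
g1 = g0 OR x3 OR x1 = HIGH OR LOW OR HIGH = HIGH
g4 = x4 AND g1 = HIGH AND HIGH = HIGH
g6 = g4 OR g0 = HIGH OR HIGH = HIGH
g7 = NOT x1 = NOT HIGH = LOW
g8 = g7 NAND g6 = LOW NAND HIGH = HIGH

g4 = HIGH; g8 = HIGH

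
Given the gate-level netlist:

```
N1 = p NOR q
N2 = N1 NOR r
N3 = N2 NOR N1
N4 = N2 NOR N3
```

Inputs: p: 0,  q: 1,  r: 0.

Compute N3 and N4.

N3 = 0, N4 = 0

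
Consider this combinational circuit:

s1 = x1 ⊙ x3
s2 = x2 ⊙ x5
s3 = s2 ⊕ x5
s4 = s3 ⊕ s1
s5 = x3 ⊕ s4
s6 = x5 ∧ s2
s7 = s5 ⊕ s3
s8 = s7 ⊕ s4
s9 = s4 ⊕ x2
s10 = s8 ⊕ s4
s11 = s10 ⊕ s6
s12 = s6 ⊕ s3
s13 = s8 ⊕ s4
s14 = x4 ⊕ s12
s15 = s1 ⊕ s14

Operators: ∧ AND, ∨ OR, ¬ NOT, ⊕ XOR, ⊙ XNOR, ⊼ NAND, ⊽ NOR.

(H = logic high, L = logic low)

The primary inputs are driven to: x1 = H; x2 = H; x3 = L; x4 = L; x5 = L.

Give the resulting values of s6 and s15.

s6 = L; s15 = L

s1 = x1 XNOR x3 = H XNOR L = L
s2 = x2 XNOR x5 = H XNOR L = L
s3 = s2 XOR x5 = L XOR L = L
s6 = x5 AND s2 = L AND L = L
s12 = s6 XOR s3 = L XOR L = L
s14 = x4 XOR s12 = L XOR L = L
s15 = s1 XOR s14 = L XOR L = L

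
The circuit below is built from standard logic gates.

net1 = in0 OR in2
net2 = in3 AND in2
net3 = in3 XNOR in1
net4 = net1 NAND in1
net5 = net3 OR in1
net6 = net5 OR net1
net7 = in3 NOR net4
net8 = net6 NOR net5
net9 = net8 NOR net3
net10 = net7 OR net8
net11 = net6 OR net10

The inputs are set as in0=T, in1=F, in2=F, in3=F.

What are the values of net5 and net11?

net5 = T  net11 = T

net1 = in0 OR in2 = T OR F = T
net3 = in3 XNOR in1 = F XNOR F = T
net4 = net1 NAND in1 = T NAND F = T
net5 = net3 OR in1 = T OR F = T
net6 = net5 OR net1 = T OR T = T
net7 = in3 NOR net4 = F NOR T = F
net8 = net6 NOR net5 = T NOR T = F
net10 = net7 OR net8 = F OR F = F
net11 = net6 OR net10 = T OR F = T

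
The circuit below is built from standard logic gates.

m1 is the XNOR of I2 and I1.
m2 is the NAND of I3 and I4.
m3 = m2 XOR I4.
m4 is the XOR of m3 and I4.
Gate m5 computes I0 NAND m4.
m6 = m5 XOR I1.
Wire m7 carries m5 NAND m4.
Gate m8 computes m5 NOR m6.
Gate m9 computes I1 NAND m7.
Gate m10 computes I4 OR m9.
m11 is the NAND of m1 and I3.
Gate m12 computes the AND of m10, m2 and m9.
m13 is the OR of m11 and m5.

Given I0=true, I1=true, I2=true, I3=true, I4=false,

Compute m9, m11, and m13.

m9 = false; m11 = false; m13 = false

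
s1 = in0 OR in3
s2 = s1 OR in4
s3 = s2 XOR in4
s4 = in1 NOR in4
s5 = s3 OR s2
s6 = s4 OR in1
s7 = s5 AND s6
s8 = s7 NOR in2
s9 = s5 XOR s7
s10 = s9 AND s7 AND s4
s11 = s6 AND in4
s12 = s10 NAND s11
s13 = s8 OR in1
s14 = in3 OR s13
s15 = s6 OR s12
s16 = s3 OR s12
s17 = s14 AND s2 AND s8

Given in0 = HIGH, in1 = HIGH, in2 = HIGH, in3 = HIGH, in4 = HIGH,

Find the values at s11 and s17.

s1 = in0 OR in3 = HIGH OR HIGH = HIGH
s2 = s1 OR in4 = HIGH OR HIGH = HIGH
s3 = s2 XOR in4 = HIGH XOR HIGH = LOW
s4 = in1 NOR in4 = HIGH NOR HIGH = LOW
s5 = s3 OR s2 = LOW OR HIGH = HIGH
s6 = s4 OR in1 = LOW OR HIGH = HIGH
s7 = s5 AND s6 = HIGH AND HIGH = HIGH
s8 = s7 NOR in2 = HIGH NOR HIGH = LOW
s11 = s6 AND in4 = HIGH AND HIGH = HIGH
s13 = s8 OR in1 = LOW OR HIGH = HIGH
s14 = in3 OR s13 = HIGH OR HIGH = HIGH
s17 = s14 AND s2 AND s8 = HIGH AND HIGH AND LOW = LOW

s11 = HIGH; s17 = LOW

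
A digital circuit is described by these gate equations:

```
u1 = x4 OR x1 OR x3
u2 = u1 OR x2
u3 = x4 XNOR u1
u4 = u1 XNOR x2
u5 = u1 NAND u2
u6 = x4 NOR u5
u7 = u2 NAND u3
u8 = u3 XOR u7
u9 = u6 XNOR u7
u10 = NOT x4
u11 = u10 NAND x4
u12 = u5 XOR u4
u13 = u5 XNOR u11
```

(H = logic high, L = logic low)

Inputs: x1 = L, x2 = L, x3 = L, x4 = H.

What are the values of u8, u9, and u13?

u8 = H  u9 = H  u13 = L

u1 = x4 OR x1 OR x3 = H OR L OR L = H
u2 = u1 OR x2 = H OR L = H
u3 = x4 XNOR u1 = H XNOR H = H
u5 = u1 NAND u2 = H NAND H = L
u6 = x4 NOR u5 = H NOR L = L
u7 = u2 NAND u3 = H NAND H = L
u8 = u3 XOR u7 = H XOR L = H
u9 = u6 XNOR u7 = L XNOR L = H
u10 = NOT x4 = NOT H = L
u11 = u10 NAND x4 = L NAND H = H
u13 = u5 XNOR u11 = L XNOR H = L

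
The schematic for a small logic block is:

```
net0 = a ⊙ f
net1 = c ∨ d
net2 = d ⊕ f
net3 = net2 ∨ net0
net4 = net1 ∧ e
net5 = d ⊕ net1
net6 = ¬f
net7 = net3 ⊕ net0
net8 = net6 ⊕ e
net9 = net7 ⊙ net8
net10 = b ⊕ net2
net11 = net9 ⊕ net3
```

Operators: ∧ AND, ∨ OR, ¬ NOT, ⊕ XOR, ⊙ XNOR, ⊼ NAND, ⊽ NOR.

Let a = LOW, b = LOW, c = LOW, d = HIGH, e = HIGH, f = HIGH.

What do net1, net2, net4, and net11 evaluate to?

net0 = a XNOR f = LOW XNOR HIGH = LOW
net1 = c OR d = LOW OR HIGH = HIGH
net2 = d XOR f = HIGH XOR HIGH = LOW
net3 = net2 OR net0 = LOW OR LOW = LOW
net4 = net1 AND e = HIGH AND HIGH = HIGH
net6 = NOT f = NOT HIGH = LOW
net7 = net3 XOR net0 = LOW XOR LOW = LOW
net8 = net6 XOR e = LOW XOR HIGH = HIGH
net9 = net7 XNOR net8 = LOW XNOR HIGH = LOW
net11 = net9 XOR net3 = LOW XOR LOW = LOW

net1 = HIGH, net2 = LOW, net4 = HIGH, net11 = LOW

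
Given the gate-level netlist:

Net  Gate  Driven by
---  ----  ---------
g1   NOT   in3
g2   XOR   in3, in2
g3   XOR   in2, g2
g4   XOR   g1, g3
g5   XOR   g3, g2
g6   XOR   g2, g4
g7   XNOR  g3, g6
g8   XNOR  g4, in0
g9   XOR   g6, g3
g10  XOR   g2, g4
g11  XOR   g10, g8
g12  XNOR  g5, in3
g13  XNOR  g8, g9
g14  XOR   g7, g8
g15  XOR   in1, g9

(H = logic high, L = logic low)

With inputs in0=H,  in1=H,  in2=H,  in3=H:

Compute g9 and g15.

g9 = L  g15 = H

g1 = NOT in3 = NOT H = L
g2 = in3 XOR in2 = H XOR H = L
g3 = in2 XOR g2 = H XOR L = H
g4 = g1 XOR g3 = L XOR H = H
g6 = g2 XOR g4 = L XOR H = H
g9 = g6 XOR g3 = H XOR H = L
g15 = in1 XOR g9 = H XOR L = H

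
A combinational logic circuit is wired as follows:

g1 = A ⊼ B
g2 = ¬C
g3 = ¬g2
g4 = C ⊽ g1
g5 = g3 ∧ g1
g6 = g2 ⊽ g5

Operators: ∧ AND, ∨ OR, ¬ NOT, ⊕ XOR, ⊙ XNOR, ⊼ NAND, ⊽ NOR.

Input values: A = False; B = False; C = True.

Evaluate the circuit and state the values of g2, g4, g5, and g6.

g2 = False, g4 = False, g5 = True, g6 = False

g1 = A NAND B = False NAND False = True
g2 = NOT C = NOT True = False
g3 = NOT g2 = NOT False = True
g4 = C NOR g1 = True NOR True = False
g5 = g3 AND g1 = True AND True = True
g6 = g2 NOR g5 = False NOR True = False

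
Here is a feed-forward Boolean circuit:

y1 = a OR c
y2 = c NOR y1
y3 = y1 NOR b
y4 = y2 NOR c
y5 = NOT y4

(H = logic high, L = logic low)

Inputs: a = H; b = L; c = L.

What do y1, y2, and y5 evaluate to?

y1 = a OR c = H OR L = H
y2 = c NOR y1 = L NOR H = L
y4 = y2 NOR c = L NOR L = H
y5 = NOT y4 = NOT H = L

y1 = H, y2 = L, y5 = L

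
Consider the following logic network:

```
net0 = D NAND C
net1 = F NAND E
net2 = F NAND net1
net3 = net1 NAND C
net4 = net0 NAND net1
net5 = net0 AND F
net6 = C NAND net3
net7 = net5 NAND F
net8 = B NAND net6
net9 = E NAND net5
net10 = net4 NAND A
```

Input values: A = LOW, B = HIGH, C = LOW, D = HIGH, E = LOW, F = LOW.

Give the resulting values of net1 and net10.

net1 = HIGH, net10 = HIGH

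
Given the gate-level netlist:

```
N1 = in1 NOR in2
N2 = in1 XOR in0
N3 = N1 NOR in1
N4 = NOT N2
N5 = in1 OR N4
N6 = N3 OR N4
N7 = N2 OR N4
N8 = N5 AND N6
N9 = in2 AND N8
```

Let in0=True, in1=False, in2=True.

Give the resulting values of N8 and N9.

N1 = in1 NOR in2 = False NOR True = False
N2 = in1 XOR in0 = False XOR True = True
N3 = N1 NOR in1 = False NOR False = True
N4 = NOT N2 = NOT True = False
N5 = in1 OR N4 = False OR False = False
N6 = N3 OR N4 = True OR False = True
N8 = N5 AND N6 = False AND True = False
N9 = in2 AND N8 = True AND False = False

N8 = False  N9 = False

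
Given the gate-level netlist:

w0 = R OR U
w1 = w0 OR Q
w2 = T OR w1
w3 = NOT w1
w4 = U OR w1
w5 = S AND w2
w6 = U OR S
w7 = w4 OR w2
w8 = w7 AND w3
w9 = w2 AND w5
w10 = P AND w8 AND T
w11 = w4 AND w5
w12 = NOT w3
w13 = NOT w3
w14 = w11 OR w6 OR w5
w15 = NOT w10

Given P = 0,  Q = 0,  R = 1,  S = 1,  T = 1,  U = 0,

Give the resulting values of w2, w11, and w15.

w2 = 1, w11 = 1, w15 = 1

w0 = R OR U = 1 OR 0 = 1
w1 = w0 OR Q = 1 OR 0 = 1
w2 = T OR w1 = 1 OR 1 = 1
w3 = NOT w1 = NOT 1 = 0
w4 = U OR w1 = 0 OR 1 = 1
w5 = S AND w2 = 1 AND 1 = 1
w7 = w4 OR w2 = 1 OR 1 = 1
w8 = w7 AND w3 = 1 AND 0 = 0
w10 = P AND w8 AND T = 0 AND 0 AND 1 = 0
w11 = w4 AND w5 = 1 AND 1 = 1
w15 = NOT w10 = NOT 0 = 1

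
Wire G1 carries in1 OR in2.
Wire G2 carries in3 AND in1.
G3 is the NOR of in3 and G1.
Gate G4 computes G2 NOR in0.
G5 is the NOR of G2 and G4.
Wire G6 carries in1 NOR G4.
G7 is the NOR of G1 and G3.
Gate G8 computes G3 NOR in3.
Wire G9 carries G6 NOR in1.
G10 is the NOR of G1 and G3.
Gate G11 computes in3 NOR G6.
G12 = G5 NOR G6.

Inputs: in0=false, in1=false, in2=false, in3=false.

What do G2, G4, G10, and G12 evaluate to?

G1 = in1 OR in2 = false OR false = false
G2 = in3 AND in1 = false AND false = false
G3 = in3 NOR G1 = false NOR false = true
G4 = G2 NOR in0 = false NOR false = true
G5 = G2 NOR G4 = false NOR true = false
G6 = in1 NOR G4 = false NOR true = false
G10 = G1 NOR G3 = false NOR true = false
G12 = G5 NOR G6 = false NOR false = true

G2 = false  G4 = true  G10 = false  G12 = true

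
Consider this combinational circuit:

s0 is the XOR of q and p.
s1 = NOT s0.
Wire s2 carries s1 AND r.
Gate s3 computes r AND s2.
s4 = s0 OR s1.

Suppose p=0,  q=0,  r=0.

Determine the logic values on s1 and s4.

s1 = 1; s4 = 1

s0 = q XOR p = 0 XOR 0 = 0
s1 = NOT s0 = NOT 0 = 1
s4 = s0 OR s1 = 0 OR 1 = 1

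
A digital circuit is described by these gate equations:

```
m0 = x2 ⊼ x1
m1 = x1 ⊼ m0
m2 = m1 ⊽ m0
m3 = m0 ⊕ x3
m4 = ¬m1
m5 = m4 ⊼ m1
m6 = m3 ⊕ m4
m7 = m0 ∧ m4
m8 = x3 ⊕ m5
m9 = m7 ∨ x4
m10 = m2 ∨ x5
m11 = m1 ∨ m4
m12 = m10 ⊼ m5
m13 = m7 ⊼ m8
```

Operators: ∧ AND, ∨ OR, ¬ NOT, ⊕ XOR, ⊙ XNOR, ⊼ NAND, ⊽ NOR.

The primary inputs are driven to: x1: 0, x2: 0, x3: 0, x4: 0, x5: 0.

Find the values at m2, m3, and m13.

m2 = 0  m3 = 1  m13 = 1

m0 = x2 NAND x1 = 0 NAND 0 = 1
m1 = x1 NAND m0 = 0 NAND 1 = 1
m2 = m1 NOR m0 = 1 NOR 1 = 0
m3 = m0 XOR x3 = 1 XOR 0 = 1
m4 = NOT m1 = NOT 1 = 0
m5 = m4 NAND m1 = 0 NAND 1 = 1
m7 = m0 AND m4 = 1 AND 0 = 0
m8 = x3 XOR m5 = 0 XOR 1 = 1
m13 = m7 NAND m8 = 0 NAND 1 = 1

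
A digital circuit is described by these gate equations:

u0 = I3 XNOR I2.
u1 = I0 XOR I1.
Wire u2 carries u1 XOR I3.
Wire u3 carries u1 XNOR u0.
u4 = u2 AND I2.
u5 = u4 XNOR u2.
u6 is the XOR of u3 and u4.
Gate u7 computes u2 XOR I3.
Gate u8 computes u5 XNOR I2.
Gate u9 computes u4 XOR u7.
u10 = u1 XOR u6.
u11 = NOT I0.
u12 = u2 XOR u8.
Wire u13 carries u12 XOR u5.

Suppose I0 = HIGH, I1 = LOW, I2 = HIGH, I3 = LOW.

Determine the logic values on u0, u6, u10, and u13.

u0 = I3 XNOR I2 = LOW XNOR HIGH = LOW
u1 = I0 XOR I1 = HIGH XOR LOW = HIGH
u2 = u1 XOR I3 = HIGH XOR LOW = HIGH
u3 = u1 XNOR u0 = HIGH XNOR LOW = LOW
u4 = u2 AND I2 = HIGH AND HIGH = HIGH
u5 = u4 XNOR u2 = HIGH XNOR HIGH = HIGH
u6 = u3 XOR u4 = LOW XOR HIGH = HIGH
u8 = u5 XNOR I2 = HIGH XNOR HIGH = HIGH
u10 = u1 XOR u6 = HIGH XOR HIGH = LOW
u12 = u2 XOR u8 = HIGH XOR HIGH = LOW
u13 = u12 XOR u5 = LOW XOR HIGH = HIGH

u0 = LOW  u6 = HIGH  u10 = LOW  u13 = HIGH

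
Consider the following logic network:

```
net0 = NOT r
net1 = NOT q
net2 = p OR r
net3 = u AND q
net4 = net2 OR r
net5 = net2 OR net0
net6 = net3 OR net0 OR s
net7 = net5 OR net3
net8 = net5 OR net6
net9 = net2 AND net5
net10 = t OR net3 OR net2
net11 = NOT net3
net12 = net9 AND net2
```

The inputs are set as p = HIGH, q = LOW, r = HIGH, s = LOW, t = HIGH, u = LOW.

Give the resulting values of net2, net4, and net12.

net2 = HIGH; net4 = HIGH; net12 = HIGH

net0 = NOT r = NOT HIGH = LOW
net2 = p OR r = HIGH OR HIGH = HIGH
net4 = net2 OR r = HIGH OR HIGH = HIGH
net5 = net2 OR net0 = HIGH OR LOW = HIGH
net9 = net2 AND net5 = HIGH AND HIGH = HIGH
net12 = net9 AND net2 = HIGH AND HIGH = HIGH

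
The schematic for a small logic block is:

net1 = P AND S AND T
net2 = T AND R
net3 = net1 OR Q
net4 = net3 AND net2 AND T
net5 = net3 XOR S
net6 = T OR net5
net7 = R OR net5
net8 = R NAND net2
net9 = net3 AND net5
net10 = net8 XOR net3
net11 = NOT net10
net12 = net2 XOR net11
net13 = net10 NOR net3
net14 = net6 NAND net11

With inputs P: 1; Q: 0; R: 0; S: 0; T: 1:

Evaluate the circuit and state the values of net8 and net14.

net1 = P AND S AND T = 1 AND 0 AND 1 = 0
net2 = T AND R = 1 AND 0 = 0
net3 = net1 OR Q = 0 OR 0 = 0
net5 = net3 XOR S = 0 XOR 0 = 0
net6 = T OR net5 = 1 OR 0 = 1
net8 = R NAND net2 = 0 NAND 0 = 1
net10 = net8 XOR net3 = 1 XOR 0 = 1
net11 = NOT net10 = NOT 1 = 0
net14 = net6 NAND net11 = 1 NAND 0 = 1

net8 = 1  net14 = 1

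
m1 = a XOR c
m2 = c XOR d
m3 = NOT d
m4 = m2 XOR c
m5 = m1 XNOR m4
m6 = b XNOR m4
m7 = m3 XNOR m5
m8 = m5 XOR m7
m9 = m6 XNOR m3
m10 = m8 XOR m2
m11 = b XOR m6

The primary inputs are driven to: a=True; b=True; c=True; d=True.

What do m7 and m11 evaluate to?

m7 = True; m11 = False

m1 = a XOR c = True XOR True = False
m2 = c XOR d = True XOR True = False
m3 = NOT d = NOT True = False
m4 = m2 XOR c = False XOR True = True
m5 = m1 XNOR m4 = False XNOR True = False
m6 = b XNOR m4 = True XNOR True = True
m7 = m3 XNOR m5 = False XNOR False = True
m11 = b XOR m6 = True XOR True = False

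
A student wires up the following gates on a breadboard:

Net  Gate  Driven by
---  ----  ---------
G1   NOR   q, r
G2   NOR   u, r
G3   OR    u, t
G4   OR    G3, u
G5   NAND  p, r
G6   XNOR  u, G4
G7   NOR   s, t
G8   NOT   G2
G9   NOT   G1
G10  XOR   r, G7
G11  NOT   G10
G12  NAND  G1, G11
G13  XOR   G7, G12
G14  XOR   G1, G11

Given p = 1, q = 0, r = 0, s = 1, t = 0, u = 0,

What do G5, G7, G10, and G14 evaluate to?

G1 = q NOR r = 0 NOR 0 = 1
G5 = p NAND r = 1 NAND 0 = 1
G7 = s NOR t = 1 NOR 0 = 0
G10 = r XOR G7 = 0 XOR 0 = 0
G11 = NOT G10 = NOT 0 = 1
G14 = G1 XOR G11 = 1 XOR 1 = 0

G5 = 1, G7 = 0, G10 = 0, G14 = 0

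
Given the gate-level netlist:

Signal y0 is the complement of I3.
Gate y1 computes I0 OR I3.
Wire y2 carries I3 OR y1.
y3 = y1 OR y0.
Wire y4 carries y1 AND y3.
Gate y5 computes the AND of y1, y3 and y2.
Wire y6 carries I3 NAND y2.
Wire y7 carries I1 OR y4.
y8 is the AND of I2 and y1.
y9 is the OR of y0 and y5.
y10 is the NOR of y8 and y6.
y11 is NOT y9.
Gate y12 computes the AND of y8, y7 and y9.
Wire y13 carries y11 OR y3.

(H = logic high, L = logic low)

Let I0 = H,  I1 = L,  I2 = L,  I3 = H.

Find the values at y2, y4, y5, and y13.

y0 = NOT I3 = NOT H = L
y1 = I0 OR I3 = H OR H = H
y2 = I3 OR y1 = H OR H = H
y3 = y1 OR y0 = H OR L = H
y4 = y1 AND y3 = H AND H = H
y5 = y1 AND y3 AND y2 = H AND H AND H = H
y9 = y0 OR y5 = L OR H = H
y11 = NOT y9 = NOT H = L
y13 = y11 OR y3 = L OR H = H

y2 = H, y4 = H, y5 = H, y13 = H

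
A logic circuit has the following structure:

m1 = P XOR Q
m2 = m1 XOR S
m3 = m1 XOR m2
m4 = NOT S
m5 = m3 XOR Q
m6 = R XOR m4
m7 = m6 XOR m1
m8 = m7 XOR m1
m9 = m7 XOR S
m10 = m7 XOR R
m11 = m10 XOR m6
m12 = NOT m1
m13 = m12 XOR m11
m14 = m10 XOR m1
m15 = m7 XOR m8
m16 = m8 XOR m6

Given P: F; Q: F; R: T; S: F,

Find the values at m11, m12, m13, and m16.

m11 = T  m12 = T  m13 = F  m16 = F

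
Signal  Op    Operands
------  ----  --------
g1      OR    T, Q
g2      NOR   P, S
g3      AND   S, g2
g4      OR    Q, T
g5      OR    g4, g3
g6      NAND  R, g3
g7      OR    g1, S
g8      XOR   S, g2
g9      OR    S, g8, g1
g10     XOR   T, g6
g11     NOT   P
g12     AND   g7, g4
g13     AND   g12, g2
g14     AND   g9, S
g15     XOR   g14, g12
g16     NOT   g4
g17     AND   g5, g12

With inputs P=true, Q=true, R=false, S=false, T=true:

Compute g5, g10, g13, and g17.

g5 = true; g10 = false; g13 = false; g17 = true

g1 = T OR Q = true OR true = true
g2 = P NOR S = true NOR false = false
g3 = S AND g2 = false AND false = false
g4 = Q OR T = true OR true = true
g5 = g4 OR g3 = true OR false = true
g6 = R NAND g3 = false NAND false = true
g7 = g1 OR S = true OR false = true
g10 = T XOR g6 = true XOR true = false
g12 = g7 AND g4 = true AND true = true
g13 = g12 AND g2 = true AND false = false
g17 = g5 AND g12 = true AND true = true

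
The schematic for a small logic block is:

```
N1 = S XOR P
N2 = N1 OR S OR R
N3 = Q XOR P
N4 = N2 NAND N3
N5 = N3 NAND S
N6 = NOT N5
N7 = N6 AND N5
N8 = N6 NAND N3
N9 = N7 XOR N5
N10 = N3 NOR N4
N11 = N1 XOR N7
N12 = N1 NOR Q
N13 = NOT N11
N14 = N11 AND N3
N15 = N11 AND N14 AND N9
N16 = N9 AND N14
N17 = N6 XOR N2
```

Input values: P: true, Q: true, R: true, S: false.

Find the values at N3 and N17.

N3 = false, N17 = true

N1 = S XOR P = false XOR true = true
N2 = N1 OR S OR R = true OR false OR true = true
N3 = Q XOR P = true XOR true = false
N5 = N3 NAND S = false NAND false = true
N6 = NOT N5 = NOT true = false
N17 = N6 XOR N2 = false XOR true = true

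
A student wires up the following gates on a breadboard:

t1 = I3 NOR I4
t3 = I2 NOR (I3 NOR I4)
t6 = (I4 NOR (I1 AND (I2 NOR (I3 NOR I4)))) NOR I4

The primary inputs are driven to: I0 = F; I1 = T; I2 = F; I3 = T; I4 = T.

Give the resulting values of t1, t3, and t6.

t1 = T NOR T = F
t3 = F NOR (T NOR T) = T
t6 = (T NOR (T AND (F NOR (T NOR T)))) NOR T = F

t1 = F, t3 = T, t6 = F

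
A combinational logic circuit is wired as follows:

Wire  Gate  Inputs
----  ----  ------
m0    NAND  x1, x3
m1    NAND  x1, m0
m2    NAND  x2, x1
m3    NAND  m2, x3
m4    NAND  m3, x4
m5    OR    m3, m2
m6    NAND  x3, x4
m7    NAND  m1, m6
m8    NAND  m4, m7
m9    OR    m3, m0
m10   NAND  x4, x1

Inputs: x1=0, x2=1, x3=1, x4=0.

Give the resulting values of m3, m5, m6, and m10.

m3 = 0  m5 = 1  m6 = 1  m10 = 1

m2 = x2 NAND x1 = 1 NAND 0 = 1
m3 = m2 NAND x3 = 1 NAND 1 = 0
m5 = m3 OR m2 = 0 OR 1 = 1
m6 = x3 NAND x4 = 1 NAND 0 = 1
m10 = x4 NAND x1 = 0 NAND 0 = 1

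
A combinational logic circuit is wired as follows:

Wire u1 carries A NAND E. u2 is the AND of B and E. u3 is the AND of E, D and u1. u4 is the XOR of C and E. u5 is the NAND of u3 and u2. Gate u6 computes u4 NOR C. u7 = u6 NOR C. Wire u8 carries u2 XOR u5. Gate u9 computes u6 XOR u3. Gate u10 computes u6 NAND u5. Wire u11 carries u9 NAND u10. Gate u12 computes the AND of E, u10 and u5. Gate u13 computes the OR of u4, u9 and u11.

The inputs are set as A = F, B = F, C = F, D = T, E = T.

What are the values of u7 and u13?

u7 = T  u13 = T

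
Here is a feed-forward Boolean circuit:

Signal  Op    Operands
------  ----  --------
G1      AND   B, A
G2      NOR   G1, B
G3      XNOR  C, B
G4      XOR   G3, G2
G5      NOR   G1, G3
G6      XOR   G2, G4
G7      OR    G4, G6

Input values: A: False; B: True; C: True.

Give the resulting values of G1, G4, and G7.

G1 = B AND A = True AND False = False
G2 = G1 NOR B = False NOR True = False
G3 = C XNOR B = True XNOR True = True
G4 = G3 XOR G2 = True XOR False = True
G6 = G2 XOR G4 = False XOR True = True
G7 = G4 OR G6 = True OR True = True

G1 = False; G4 = True; G7 = True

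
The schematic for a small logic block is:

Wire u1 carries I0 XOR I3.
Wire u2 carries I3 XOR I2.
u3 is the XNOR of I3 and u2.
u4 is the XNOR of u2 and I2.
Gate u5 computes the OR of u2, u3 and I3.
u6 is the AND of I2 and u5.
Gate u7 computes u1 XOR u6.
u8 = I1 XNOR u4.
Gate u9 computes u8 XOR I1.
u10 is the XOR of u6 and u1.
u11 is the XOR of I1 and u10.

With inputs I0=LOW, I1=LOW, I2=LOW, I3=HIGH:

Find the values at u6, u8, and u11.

u6 = LOW, u8 = HIGH, u11 = HIGH

u1 = I0 XOR I3 = LOW XOR HIGH = HIGH
u2 = I3 XOR I2 = HIGH XOR LOW = HIGH
u3 = I3 XNOR u2 = HIGH XNOR HIGH = HIGH
u4 = u2 XNOR I2 = HIGH XNOR LOW = LOW
u5 = u2 OR u3 OR I3 = HIGH OR HIGH OR HIGH = HIGH
u6 = I2 AND u5 = LOW AND HIGH = LOW
u8 = I1 XNOR u4 = LOW XNOR LOW = HIGH
u10 = u6 XOR u1 = LOW XOR HIGH = HIGH
u11 = I1 XOR u10 = LOW XOR HIGH = HIGH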